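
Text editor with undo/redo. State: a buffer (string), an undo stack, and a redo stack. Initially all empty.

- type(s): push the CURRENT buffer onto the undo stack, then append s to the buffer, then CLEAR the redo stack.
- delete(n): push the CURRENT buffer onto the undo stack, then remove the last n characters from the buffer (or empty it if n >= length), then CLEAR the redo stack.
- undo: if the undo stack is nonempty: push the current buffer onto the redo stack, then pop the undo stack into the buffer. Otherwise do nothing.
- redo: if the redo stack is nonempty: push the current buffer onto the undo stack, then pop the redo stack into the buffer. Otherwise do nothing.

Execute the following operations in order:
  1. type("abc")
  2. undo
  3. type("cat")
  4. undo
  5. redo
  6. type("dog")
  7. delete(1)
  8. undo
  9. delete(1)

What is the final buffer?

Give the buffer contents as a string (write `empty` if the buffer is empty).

After op 1 (type): buf='abc' undo_depth=1 redo_depth=0
After op 2 (undo): buf='(empty)' undo_depth=0 redo_depth=1
After op 3 (type): buf='cat' undo_depth=1 redo_depth=0
After op 4 (undo): buf='(empty)' undo_depth=0 redo_depth=1
After op 5 (redo): buf='cat' undo_depth=1 redo_depth=0
After op 6 (type): buf='catdog' undo_depth=2 redo_depth=0
After op 7 (delete): buf='catdo' undo_depth=3 redo_depth=0
After op 8 (undo): buf='catdog' undo_depth=2 redo_depth=1
After op 9 (delete): buf='catdo' undo_depth=3 redo_depth=0

Answer: catdo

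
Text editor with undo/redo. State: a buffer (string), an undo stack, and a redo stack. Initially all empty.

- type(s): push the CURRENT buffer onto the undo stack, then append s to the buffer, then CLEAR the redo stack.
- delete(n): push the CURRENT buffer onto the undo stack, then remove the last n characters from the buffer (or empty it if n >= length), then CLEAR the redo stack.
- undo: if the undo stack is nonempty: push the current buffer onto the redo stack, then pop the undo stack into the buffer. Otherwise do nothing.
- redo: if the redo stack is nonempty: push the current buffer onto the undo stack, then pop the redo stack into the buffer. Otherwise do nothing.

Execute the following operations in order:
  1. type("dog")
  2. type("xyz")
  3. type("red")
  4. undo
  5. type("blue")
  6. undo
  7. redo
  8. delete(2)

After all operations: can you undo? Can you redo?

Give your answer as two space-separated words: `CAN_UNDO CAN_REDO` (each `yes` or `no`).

Answer: yes no

Derivation:
After op 1 (type): buf='dog' undo_depth=1 redo_depth=0
After op 2 (type): buf='dogxyz' undo_depth=2 redo_depth=0
After op 3 (type): buf='dogxyzred' undo_depth=3 redo_depth=0
After op 4 (undo): buf='dogxyz' undo_depth=2 redo_depth=1
After op 5 (type): buf='dogxyzblue' undo_depth=3 redo_depth=0
After op 6 (undo): buf='dogxyz' undo_depth=2 redo_depth=1
After op 7 (redo): buf='dogxyzblue' undo_depth=3 redo_depth=0
After op 8 (delete): buf='dogxyzbl' undo_depth=4 redo_depth=0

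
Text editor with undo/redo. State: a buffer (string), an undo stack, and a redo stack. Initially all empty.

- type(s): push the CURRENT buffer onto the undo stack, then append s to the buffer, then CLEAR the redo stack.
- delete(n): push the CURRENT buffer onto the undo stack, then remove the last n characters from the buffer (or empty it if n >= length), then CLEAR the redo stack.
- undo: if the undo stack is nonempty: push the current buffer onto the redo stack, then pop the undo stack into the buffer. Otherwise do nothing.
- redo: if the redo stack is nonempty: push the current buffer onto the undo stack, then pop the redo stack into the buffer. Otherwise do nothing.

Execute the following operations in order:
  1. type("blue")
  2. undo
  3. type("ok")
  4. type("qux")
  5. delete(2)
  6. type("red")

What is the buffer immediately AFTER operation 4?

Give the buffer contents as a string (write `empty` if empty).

After op 1 (type): buf='blue' undo_depth=1 redo_depth=0
After op 2 (undo): buf='(empty)' undo_depth=0 redo_depth=1
After op 3 (type): buf='ok' undo_depth=1 redo_depth=0
After op 4 (type): buf='okqux' undo_depth=2 redo_depth=0

Answer: okqux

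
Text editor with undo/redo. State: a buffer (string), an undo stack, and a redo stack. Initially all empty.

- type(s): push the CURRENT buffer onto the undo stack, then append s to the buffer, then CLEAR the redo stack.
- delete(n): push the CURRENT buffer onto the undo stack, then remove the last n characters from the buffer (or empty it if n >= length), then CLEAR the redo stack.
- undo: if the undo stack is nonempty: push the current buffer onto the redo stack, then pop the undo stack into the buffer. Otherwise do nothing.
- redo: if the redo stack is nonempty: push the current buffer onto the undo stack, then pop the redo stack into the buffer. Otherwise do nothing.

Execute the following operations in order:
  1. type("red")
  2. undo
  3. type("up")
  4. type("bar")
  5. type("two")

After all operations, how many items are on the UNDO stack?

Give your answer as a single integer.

After op 1 (type): buf='red' undo_depth=1 redo_depth=0
After op 2 (undo): buf='(empty)' undo_depth=0 redo_depth=1
After op 3 (type): buf='up' undo_depth=1 redo_depth=0
After op 4 (type): buf='upbar' undo_depth=2 redo_depth=0
After op 5 (type): buf='upbartwo' undo_depth=3 redo_depth=0

Answer: 3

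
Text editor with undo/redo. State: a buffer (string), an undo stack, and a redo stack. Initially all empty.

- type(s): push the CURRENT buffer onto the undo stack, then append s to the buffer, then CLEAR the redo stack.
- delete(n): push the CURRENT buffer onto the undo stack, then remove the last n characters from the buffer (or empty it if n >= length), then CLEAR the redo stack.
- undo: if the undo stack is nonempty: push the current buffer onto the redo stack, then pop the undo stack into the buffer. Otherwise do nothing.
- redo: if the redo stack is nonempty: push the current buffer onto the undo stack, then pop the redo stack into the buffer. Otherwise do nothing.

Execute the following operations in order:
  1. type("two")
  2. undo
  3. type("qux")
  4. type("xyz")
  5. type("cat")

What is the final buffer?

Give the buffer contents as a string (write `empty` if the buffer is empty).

Answer: quxxyzcat

Derivation:
After op 1 (type): buf='two' undo_depth=1 redo_depth=0
After op 2 (undo): buf='(empty)' undo_depth=0 redo_depth=1
After op 3 (type): buf='qux' undo_depth=1 redo_depth=0
After op 4 (type): buf='quxxyz' undo_depth=2 redo_depth=0
After op 5 (type): buf='quxxyzcat' undo_depth=3 redo_depth=0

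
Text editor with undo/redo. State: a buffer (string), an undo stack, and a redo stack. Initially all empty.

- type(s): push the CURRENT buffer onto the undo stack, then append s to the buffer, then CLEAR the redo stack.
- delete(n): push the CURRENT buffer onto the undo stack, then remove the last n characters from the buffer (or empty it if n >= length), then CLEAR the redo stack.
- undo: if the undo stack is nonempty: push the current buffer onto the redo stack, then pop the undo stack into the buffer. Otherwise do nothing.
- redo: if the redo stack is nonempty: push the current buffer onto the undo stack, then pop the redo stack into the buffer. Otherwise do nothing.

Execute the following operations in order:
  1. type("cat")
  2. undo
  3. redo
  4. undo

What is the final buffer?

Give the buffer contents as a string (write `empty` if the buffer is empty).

After op 1 (type): buf='cat' undo_depth=1 redo_depth=0
After op 2 (undo): buf='(empty)' undo_depth=0 redo_depth=1
After op 3 (redo): buf='cat' undo_depth=1 redo_depth=0
After op 4 (undo): buf='(empty)' undo_depth=0 redo_depth=1

Answer: empty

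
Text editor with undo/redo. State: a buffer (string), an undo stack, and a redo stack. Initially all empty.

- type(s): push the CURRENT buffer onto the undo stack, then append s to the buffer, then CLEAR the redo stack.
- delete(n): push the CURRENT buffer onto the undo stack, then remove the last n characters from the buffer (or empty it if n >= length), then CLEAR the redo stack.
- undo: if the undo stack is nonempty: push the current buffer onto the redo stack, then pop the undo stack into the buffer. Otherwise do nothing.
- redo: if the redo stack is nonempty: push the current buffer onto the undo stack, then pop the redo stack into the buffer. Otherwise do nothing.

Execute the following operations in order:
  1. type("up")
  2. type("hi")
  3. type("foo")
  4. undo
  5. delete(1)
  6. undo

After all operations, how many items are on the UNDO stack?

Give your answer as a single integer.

Answer: 2

Derivation:
After op 1 (type): buf='up' undo_depth=1 redo_depth=0
After op 2 (type): buf='uphi' undo_depth=2 redo_depth=0
After op 3 (type): buf='uphifoo' undo_depth=3 redo_depth=0
After op 4 (undo): buf='uphi' undo_depth=2 redo_depth=1
After op 5 (delete): buf='uph' undo_depth=3 redo_depth=0
After op 6 (undo): buf='uphi' undo_depth=2 redo_depth=1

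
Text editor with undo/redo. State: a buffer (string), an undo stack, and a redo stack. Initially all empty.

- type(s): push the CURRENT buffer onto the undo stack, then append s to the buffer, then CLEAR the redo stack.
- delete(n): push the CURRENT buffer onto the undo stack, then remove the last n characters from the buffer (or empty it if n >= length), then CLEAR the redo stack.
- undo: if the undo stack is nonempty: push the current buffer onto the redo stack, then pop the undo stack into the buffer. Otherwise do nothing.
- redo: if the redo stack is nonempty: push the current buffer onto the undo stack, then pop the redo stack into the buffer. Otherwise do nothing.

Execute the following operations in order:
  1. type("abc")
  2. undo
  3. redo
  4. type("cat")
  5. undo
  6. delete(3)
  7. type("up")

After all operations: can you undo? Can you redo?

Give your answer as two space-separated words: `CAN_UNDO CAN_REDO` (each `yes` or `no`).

After op 1 (type): buf='abc' undo_depth=1 redo_depth=0
After op 2 (undo): buf='(empty)' undo_depth=0 redo_depth=1
After op 3 (redo): buf='abc' undo_depth=1 redo_depth=0
After op 4 (type): buf='abccat' undo_depth=2 redo_depth=0
After op 5 (undo): buf='abc' undo_depth=1 redo_depth=1
After op 6 (delete): buf='(empty)' undo_depth=2 redo_depth=0
After op 7 (type): buf='up' undo_depth=3 redo_depth=0

Answer: yes no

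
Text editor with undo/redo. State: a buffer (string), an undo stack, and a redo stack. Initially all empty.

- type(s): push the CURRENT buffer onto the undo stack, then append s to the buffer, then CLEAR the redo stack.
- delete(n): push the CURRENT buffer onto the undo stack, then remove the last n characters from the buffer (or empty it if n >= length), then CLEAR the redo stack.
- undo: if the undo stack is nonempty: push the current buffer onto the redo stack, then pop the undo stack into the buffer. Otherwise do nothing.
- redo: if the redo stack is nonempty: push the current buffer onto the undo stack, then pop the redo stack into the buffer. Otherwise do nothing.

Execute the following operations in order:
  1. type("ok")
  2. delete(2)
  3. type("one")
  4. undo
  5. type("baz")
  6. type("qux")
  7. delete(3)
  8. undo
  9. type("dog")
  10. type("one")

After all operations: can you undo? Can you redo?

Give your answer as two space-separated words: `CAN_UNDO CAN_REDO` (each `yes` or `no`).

Answer: yes no

Derivation:
After op 1 (type): buf='ok' undo_depth=1 redo_depth=0
After op 2 (delete): buf='(empty)' undo_depth=2 redo_depth=0
After op 3 (type): buf='one' undo_depth=3 redo_depth=0
After op 4 (undo): buf='(empty)' undo_depth=2 redo_depth=1
After op 5 (type): buf='baz' undo_depth=3 redo_depth=0
After op 6 (type): buf='bazqux' undo_depth=4 redo_depth=0
After op 7 (delete): buf='baz' undo_depth=5 redo_depth=0
After op 8 (undo): buf='bazqux' undo_depth=4 redo_depth=1
After op 9 (type): buf='bazquxdog' undo_depth=5 redo_depth=0
After op 10 (type): buf='bazquxdogone' undo_depth=6 redo_depth=0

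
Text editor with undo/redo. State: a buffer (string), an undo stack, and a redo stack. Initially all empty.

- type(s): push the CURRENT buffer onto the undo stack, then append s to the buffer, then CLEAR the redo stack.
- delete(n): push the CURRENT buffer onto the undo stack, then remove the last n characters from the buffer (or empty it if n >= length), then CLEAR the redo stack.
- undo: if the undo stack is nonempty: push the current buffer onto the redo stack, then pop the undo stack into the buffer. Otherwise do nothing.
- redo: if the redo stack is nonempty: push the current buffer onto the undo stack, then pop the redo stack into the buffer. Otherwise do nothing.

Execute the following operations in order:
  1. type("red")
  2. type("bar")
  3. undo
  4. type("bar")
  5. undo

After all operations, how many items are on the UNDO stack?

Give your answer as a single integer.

Answer: 1

Derivation:
After op 1 (type): buf='red' undo_depth=1 redo_depth=0
After op 2 (type): buf='redbar' undo_depth=2 redo_depth=0
After op 3 (undo): buf='red' undo_depth=1 redo_depth=1
After op 4 (type): buf='redbar' undo_depth=2 redo_depth=0
After op 5 (undo): buf='red' undo_depth=1 redo_depth=1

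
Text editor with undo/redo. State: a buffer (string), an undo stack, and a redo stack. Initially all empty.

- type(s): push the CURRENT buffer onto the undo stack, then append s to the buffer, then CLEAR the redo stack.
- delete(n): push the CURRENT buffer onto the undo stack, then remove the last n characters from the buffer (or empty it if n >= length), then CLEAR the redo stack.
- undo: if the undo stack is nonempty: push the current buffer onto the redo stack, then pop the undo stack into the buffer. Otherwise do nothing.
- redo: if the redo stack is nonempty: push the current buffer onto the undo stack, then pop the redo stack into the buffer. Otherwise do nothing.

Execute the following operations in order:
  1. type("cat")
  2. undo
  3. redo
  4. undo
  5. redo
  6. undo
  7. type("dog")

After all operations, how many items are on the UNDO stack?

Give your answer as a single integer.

Answer: 1

Derivation:
After op 1 (type): buf='cat' undo_depth=1 redo_depth=0
After op 2 (undo): buf='(empty)' undo_depth=0 redo_depth=1
After op 3 (redo): buf='cat' undo_depth=1 redo_depth=0
After op 4 (undo): buf='(empty)' undo_depth=0 redo_depth=1
After op 5 (redo): buf='cat' undo_depth=1 redo_depth=0
After op 6 (undo): buf='(empty)' undo_depth=0 redo_depth=1
After op 7 (type): buf='dog' undo_depth=1 redo_depth=0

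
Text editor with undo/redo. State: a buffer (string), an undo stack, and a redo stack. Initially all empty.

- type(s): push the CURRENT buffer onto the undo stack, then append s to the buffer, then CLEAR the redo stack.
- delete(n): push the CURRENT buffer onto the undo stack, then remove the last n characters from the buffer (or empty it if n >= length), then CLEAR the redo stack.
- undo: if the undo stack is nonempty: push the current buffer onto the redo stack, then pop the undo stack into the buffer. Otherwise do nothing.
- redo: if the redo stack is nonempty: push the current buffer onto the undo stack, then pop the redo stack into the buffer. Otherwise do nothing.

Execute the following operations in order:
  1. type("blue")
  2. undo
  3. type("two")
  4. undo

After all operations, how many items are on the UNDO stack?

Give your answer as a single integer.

After op 1 (type): buf='blue' undo_depth=1 redo_depth=0
After op 2 (undo): buf='(empty)' undo_depth=0 redo_depth=1
After op 3 (type): buf='two' undo_depth=1 redo_depth=0
After op 4 (undo): buf='(empty)' undo_depth=0 redo_depth=1

Answer: 0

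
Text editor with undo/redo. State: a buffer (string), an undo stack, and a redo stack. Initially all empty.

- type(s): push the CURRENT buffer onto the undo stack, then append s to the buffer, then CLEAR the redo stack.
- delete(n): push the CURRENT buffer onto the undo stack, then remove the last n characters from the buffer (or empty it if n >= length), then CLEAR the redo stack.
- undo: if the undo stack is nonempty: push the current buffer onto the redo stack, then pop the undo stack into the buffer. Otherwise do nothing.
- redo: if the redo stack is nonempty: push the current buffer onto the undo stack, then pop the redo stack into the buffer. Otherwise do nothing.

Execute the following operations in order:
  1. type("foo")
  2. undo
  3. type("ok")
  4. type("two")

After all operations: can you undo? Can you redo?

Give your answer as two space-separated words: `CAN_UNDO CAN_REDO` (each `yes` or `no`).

Answer: yes no

Derivation:
After op 1 (type): buf='foo' undo_depth=1 redo_depth=0
After op 2 (undo): buf='(empty)' undo_depth=0 redo_depth=1
After op 3 (type): buf='ok' undo_depth=1 redo_depth=0
After op 4 (type): buf='oktwo' undo_depth=2 redo_depth=0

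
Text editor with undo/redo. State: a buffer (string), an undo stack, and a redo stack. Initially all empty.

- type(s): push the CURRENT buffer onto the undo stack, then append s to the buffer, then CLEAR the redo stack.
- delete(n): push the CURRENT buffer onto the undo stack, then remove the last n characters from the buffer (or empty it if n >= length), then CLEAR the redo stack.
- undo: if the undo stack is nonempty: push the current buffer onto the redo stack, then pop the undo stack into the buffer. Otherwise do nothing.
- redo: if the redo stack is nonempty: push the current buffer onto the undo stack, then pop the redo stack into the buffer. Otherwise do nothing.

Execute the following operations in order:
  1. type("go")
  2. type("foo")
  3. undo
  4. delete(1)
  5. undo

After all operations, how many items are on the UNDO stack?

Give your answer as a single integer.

After op 1 (type): buf='go' undo_depth=1 redo_depth=0
After op 2 (type): buf='gofoo' undo_depth=2 redo_depth=0
After op 3 (undo): buf='go' undo_depth=1 redo_depth=1
After op 4 (delete): buf='g' undo_depth=2 redo_depth=0
After op 5 (undo): buf='go' undo_depth=1 redo_depth=1

Answer: 1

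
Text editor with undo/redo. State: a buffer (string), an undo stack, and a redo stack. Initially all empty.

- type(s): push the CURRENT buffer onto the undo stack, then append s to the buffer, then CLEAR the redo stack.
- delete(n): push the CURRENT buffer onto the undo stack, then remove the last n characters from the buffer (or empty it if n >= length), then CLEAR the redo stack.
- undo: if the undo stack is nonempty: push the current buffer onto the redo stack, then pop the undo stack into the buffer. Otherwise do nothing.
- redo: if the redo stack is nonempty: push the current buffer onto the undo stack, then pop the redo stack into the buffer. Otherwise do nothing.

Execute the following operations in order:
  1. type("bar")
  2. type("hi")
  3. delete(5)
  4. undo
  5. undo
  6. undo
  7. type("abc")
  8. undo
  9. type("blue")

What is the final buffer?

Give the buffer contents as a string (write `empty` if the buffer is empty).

Answer: blue

Derivation:
After op 1 (type): buf='bar' undo_depth=1 redo_depth=0
After op 2 (type): buf='barhi' undo_depth=2 redo_depth=0
After op 3 (delete): buf='(empty)' undo_depth=3 redo_depth=0
After op 4 (undo): buf='barhi' undo_depth=2 redo_depth=1
After op 5 (undo): buf='bar' undo_depth=1 redo_depth=2
After op 6 (undo): buf='(empty)' undo_depth=0 redo_depth=3
After op 7 (type): buf='abc' undo_depth=1 redo_depth=0
After op 8 (undo): buf='(empty)' undo_depth=0 redo_depth=1
After op 9 (type): buf='blue' undo_depth=1 redo_depth=0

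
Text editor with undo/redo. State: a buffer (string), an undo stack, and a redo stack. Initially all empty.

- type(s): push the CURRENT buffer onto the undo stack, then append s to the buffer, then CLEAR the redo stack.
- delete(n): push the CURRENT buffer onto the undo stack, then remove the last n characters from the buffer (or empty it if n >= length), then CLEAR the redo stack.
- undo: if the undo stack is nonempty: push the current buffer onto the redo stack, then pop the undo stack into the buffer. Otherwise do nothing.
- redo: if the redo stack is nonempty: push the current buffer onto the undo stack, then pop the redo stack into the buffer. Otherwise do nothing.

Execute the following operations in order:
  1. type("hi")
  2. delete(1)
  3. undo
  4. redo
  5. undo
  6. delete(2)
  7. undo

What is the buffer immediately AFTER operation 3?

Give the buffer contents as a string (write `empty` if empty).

Answer: hi

Derivation:
After op 1 (type): buf='hi' undo_depth=1 redo_depth=0
After op 2 (delete): buf='h' undo_depth=2 redo_depth=0
After op 3 (undo): buf='hi' undo_depth=1 redo_depth=1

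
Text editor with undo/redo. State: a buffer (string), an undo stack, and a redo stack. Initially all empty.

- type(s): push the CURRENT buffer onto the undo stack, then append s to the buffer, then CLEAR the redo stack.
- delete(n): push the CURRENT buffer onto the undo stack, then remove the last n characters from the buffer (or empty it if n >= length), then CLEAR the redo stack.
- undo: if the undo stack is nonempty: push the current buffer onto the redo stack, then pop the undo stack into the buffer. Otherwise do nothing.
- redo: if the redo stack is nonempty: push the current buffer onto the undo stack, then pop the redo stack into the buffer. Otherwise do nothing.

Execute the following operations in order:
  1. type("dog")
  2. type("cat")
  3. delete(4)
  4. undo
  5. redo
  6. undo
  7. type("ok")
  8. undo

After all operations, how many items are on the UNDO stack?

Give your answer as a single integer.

Answer: 2

Derivation:
After op 1 (type): buf='dog' undo_depth=1 redo_depth=0
After op 2 (type): buf='dogcat' undo_depth=2 redo_depth=0
After op 3 (delete): buf='do' undo_depth=3 redo_depth=0
After op 4 (undo): buf='dogcat' undo_depth=2 redo_depth=1
After op 5 (redo): buf='do' undo_depth=3 redo_depth=0
After op 6 (undo): buf='dogcat' undo_depth=2 redo_depth=1
After op 7 (type): buf='dogcatok' undo_depth=3 redo_depth=0
After op 8 (undo): buf='dogcat' undo_depth=2 redo_depth=1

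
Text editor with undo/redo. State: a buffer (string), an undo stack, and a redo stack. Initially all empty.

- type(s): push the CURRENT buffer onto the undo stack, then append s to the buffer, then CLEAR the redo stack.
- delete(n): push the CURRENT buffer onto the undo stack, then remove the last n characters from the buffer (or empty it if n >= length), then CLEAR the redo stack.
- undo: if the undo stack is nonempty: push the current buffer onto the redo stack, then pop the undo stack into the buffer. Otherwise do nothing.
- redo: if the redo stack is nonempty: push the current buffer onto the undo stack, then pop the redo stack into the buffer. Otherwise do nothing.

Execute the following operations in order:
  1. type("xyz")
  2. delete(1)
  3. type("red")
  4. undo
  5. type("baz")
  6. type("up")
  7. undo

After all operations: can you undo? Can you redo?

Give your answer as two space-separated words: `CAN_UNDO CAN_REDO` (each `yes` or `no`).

Answer: yes yes

Derivation:
After op 1 (type): buf='xyz' undo_depth=1 redo_depth=0
After op 2 (delete): buf='xy' undo_depth=2 redo_depth=0
After op 3 (type): buf='xyred' undo_depth=3 redo_depth=0
After op 4 (undo): buf='xy' undo_depth=2 redo_depth=1
After op 5 (type): buf='xybaz' undo_depth=3 redo_depth=0
After op 6 (type): buf='xybazup' undo_depth=4 redo_depth=0
After op 7 (undo): buf='xybaz' undo_depth=3 redo_depth=1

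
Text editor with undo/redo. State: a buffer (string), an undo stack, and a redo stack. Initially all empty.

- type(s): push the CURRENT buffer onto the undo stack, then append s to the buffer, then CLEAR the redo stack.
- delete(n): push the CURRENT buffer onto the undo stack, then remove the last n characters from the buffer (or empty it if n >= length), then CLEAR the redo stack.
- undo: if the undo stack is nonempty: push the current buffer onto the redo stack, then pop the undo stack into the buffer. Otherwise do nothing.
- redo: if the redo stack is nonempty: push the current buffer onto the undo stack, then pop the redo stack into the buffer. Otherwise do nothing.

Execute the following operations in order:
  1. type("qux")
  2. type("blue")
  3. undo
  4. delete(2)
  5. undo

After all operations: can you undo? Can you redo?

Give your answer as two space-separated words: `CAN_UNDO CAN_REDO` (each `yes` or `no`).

After op 1 (type): buf='qux' undo_depth=1 redo_depth=0
After op 2 (type): buf='quxblue' undo_depth=2 redo_depth=0
After op 3 (undo): buf='qux' undo_depth=1 redo_depth=1
After op 4 (delete): buf='q' undo_depth=2 redo_depth=0
After op 5 (undo): buf='qux' undo_depth=1 redo_depth=1

Answer: yes yes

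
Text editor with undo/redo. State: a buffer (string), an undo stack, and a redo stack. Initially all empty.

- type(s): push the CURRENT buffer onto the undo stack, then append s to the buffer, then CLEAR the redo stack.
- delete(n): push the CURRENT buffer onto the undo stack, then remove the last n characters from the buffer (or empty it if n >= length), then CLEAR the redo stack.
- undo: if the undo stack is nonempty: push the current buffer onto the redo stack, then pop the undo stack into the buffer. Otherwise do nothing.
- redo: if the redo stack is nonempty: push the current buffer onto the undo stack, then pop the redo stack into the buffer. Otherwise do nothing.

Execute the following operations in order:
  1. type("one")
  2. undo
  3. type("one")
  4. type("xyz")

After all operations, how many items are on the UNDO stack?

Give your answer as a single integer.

After op 1 (type): buf='one' undo_depth=1 redo_depth=0
After op 2 (undo): buf='(empty)' undo_depth=0 redo_depth=1
After op 3 (type): buf='one' undo_depth=1 redo_depth=0
After op 4 (type): buf='onexyz' undo_depth=2 redo_depth=0

Answer: 2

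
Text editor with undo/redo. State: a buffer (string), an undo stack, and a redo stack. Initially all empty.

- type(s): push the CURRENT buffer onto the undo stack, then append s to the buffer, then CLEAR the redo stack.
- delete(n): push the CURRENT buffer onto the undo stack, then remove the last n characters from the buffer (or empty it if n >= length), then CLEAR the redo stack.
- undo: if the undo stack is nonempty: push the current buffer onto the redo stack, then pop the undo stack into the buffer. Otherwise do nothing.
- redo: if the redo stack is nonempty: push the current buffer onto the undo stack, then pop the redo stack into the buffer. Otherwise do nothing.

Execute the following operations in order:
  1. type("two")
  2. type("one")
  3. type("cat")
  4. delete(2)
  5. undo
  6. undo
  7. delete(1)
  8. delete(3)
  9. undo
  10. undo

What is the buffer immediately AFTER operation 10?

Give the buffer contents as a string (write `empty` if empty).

Answer: twoone

Derivation:
After op 1 (type): buf='two' undo_depth=1 redo_depth=0
After op 2 (type): buf='twoone' undo_depth=2 redo_depth=0
After op 3 (type): buf='twoonecat' undo_depth=3 redo_depth=0
After op 4 (delete): buf='twoonec' undo_depth=4 redo_depth=0
After op 5 (undo): buf='twoonecat' undo_depth=3 redo_depth=1
After op 6 (undo): buf='twoone' undo_depth=2 redo_depth=2
After op 7 (delete): buf='twoon' undo_depth=3 redo_depth=0
After op 8 (delete): buf='tw' undo_depth=4 redo_depth=0
After op 9 (undo): buf='twoon' undo_depth=3 redo_depth=1
After op 10 (undo): buf='twoone' undo_depth=2 redo_depth=2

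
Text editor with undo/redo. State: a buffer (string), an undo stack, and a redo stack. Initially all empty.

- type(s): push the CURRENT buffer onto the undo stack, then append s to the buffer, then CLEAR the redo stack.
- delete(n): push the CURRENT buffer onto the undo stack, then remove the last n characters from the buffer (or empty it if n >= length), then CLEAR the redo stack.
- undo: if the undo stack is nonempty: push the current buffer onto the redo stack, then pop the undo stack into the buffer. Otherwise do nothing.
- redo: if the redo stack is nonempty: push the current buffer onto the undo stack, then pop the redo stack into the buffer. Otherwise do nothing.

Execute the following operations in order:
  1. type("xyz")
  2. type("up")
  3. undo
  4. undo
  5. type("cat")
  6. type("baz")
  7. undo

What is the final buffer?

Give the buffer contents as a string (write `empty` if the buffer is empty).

After op 1 (type): buf='xyz' undo_depth=1 redo_depth=0
After op 2 (type): buf='xyzup' undo_depth=2 redo_depth=0
After op 3 (undo): buf='xyz' undo_depth=1 redo_depth=1
After op 4 (undo): buf='(empty)' undo_depth=0 redo_depth=2
After op 5 (type): buf='cat' undo_depth=1 redo_depth=0
After op 6 (type): buf='catbaz' undo_depth=2 redo_depth=0
After op 7 (undo): buf='cat' undo_depth=1 redo_depth=1

Answer: cat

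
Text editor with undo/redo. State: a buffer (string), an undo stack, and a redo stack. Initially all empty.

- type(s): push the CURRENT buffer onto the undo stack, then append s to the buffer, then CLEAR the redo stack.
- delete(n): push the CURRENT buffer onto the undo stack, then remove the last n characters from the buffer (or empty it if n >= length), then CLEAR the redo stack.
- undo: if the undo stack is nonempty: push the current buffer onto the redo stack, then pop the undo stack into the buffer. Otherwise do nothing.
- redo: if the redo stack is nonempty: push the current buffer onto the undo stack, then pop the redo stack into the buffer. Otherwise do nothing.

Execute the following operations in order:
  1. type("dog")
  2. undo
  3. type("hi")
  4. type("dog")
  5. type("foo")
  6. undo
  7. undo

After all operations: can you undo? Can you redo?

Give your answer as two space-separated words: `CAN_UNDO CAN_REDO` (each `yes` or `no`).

Answer: yes yes

Derivation:
After op 1 (type): buf='dog' undo_depth=1 redo_depth=0
After op 2 (undo): buf='(empty)' undo_depth=0 redo_depth=1
After op 3 (type): buf='hi' undo_depth=1 redo_depth=0
After op 4 (type): buf='hidog' undo_depth=2 redo_depth=0
After op 5 (type): buf='hidogfoo' undo_depth=3 redo_depth=0
After op 6 (undo): buf='hidog' undo_depth=2 redo_depth=1
After op 7 (undo): buf='hi' undo_depth=1 redo_depth=2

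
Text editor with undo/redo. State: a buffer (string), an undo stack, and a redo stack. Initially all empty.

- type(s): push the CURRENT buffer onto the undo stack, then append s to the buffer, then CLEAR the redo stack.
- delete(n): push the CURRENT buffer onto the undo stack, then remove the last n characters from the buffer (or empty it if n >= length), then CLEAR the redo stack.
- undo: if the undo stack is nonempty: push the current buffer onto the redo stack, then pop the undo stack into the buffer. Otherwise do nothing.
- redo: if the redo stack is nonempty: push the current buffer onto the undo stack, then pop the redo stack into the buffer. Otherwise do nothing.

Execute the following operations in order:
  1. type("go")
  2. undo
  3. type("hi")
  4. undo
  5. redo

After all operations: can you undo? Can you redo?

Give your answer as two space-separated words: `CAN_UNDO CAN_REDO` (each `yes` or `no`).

After op 1 (type): buf='go' undo_depth=1 redo_depth=0
After op 2 (undo): buf='(empty)' undo_depth=0 redo_depth=1
After op 3 (type): buf='hi' undo_depth=1 redo_depth=0
After op 4 (undo): buf='(empty)' undo_depth=0 redo_depth=1
After op 5 (redo): buf='hi' undo_depth=1 redo_depth=0

Answer: yes no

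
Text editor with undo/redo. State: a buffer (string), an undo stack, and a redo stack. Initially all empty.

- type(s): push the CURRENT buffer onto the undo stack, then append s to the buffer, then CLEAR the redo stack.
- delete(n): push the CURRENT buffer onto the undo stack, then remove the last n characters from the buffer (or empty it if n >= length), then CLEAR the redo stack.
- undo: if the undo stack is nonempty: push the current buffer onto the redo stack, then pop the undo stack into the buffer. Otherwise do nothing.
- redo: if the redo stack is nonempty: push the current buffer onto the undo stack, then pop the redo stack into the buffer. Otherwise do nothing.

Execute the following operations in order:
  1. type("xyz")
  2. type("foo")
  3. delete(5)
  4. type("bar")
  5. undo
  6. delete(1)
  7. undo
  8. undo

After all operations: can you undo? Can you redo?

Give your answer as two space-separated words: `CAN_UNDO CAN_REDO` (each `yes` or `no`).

Answer: yes yes

Derivation:
After op 1 (type): buf='xyz' undo_depth=1 redo_depth=0
After op 2 (type): buf='xyzfoo' undo_depth=2 redo_depth=0
After op 3 (delete): buf='x' undo_depth=3 redo_depth=0
After op 4 (type): buf='xbar' undo_depth=4 redo_depth=0
After op 5 (undo): buf='x' undo_depth=3 redo_depth=1
After op 6 (delete): buf='(empty)' undo_depth=4 redo_depth=0
After op 7 (undo): buf='x' undo_depth=3 redo_depth=1
After op 8 (undo): buf='xyzfoo' undo_depth=2 redo_depth=2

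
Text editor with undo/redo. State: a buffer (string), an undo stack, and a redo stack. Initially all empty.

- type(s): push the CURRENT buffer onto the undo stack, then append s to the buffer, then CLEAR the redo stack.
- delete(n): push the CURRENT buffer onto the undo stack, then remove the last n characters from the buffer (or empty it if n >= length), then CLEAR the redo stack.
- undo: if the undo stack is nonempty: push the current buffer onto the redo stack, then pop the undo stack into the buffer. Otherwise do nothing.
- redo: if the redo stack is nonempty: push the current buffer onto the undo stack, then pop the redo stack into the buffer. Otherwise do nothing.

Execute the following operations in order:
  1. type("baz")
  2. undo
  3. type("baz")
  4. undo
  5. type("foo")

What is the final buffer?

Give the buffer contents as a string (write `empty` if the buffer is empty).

Answer: foo

Derivation:
After op 1 (type): buf='baz' undo_depth=1 redo_depth=0
After op 2 (undo): buf='(empty)' undo_depth=0 redo_depth=1
After op 3 (type): buf='baz' undo_depth=1 redo_depth=0
After op 4 (undo): buf='(empty)' undo_depth=0 redo_depth=1
After op 5 (type): buf='foo' undo_depth=1 redo_depth=0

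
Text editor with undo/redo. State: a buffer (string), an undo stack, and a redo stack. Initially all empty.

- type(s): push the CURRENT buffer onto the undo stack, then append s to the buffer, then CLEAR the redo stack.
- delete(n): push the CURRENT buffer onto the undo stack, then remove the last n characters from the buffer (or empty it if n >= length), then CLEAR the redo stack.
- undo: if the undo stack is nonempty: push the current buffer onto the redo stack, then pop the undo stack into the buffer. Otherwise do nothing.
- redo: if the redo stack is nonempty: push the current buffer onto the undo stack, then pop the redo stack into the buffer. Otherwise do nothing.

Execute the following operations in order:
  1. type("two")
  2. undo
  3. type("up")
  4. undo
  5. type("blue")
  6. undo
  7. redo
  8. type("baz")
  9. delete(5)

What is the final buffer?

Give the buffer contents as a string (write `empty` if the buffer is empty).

After op 1 (type): buf='two' undo_depth=1 redo_depth=0
After op 2 (undo): buf='(empty)' undo_depth=0 redo_depth=1
After op 3 (type): buf='up' undo_depth=1 redo_depth=0
After op 4 (undo): buf='(empty)' undo_depth=0 redo_depth=1
After op 5 (type): buf='blue' undo_depth=1 redo_depth=0
After op 6 (undo): buf='(empty)' undo_depth=0 redo_depth=1
After op 7 (redo): buf='blue' undo_depth=1 redo_depth=0
After op 8 (type): buf='bluebaz' undo_depth=2 redo_depth=0
After op 9 (delete): buf='bl' undo_depth=3 redo_depth=0

Answer: bl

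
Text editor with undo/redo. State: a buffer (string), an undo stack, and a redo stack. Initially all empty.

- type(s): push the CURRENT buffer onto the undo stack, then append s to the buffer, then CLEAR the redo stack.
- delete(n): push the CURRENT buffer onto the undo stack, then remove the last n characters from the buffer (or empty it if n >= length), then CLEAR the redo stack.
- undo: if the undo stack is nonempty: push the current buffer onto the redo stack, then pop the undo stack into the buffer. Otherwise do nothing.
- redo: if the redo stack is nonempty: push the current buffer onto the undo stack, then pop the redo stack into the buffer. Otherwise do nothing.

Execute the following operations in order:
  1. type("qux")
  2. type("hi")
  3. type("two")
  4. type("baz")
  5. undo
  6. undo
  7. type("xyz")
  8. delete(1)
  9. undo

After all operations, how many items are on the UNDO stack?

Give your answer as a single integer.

Answer: 3

Derivation:
After op 1 (type): buf='qux' undo_depth=1 redo_depth=0
After op 2 (type): buf='quxhi' undo_depth=2 redo_depth=0
After op 3 (type): buf='quxhitwo' undo_depth=3 redo_depth=0
After op 4 (type): buf='quxhitwobaz' undo_depth=4 redo_depth=0
After op 5 (undo): buf='quxhitwo' undo_depth=3 redo_depth=1
After op 6 (undo): buf='quxhi' undo_depth=2 redo_depth=2
After op 7 (type): buf='quxhixyz' undo_depth=3 redo_depth=0
After op 8 (delete): buf='quxhixy' undo_depth=4 redo_depth=0
After op 9 (undo): buf='quxhixyz' undo_depth=3 redo_depth=1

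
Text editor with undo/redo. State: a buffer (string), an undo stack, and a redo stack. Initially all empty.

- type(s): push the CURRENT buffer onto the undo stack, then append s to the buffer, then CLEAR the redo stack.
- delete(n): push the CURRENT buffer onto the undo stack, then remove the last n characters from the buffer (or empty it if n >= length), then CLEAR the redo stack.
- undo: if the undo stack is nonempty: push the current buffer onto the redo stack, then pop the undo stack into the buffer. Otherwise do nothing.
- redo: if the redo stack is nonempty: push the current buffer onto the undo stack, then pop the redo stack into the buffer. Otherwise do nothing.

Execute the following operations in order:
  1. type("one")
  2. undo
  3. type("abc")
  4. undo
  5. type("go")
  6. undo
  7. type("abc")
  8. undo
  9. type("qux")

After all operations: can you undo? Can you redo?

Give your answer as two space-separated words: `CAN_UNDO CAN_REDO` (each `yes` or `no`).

Answer: yes no

Derivation:
After op 1 (type): buf='one' undo_depth=1 redo_depth=0
After op 2 (undo): buf='(empty)' undo_depth=0 redo_depth=1
After op 3 (type): buf='abc' undo_depth=1 redo_depth=0
After op 4 (undo): buf='(empty)' undo_depth=0 redo_depth=1
After op 5 (type): buf='go' undo_depth=1 redo_depth=0
After op 6 (undo): buf='(empty)' undo_depth=0 redo_depth=1
After op 7 (type): buf='abc' undo_depth=1 redo_depth=0
After op 8 (undo): buf='(empty)' undo_depth=0 redo_depth=1
After op 9 (type): buf='qux' undo_depth=1 redo_depth=0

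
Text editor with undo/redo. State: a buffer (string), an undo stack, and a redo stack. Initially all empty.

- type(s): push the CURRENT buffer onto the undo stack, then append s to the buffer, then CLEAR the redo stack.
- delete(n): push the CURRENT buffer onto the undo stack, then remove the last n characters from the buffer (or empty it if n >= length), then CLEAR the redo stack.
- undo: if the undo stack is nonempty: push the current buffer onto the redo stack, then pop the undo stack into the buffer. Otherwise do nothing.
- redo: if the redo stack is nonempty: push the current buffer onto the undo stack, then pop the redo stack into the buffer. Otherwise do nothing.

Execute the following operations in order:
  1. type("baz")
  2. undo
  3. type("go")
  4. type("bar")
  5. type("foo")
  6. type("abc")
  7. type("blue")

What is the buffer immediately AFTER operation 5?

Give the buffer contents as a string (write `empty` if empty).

After op 1 (type): buf='baz' undo_depth=1 redo_depth=0
After op 2 (undo): buf='(empty)' undo_depth=0 redo_depth=1
After op 3 (type): buf='go' undo_depth=1 redo_depth=0
After op 4 (type): buf='gobar' undo_depth=2 redo_depth=0
After op 5 (type): buf='gobarfoo' undo_depth=3 redo_depth=0

Answer: gobarfoo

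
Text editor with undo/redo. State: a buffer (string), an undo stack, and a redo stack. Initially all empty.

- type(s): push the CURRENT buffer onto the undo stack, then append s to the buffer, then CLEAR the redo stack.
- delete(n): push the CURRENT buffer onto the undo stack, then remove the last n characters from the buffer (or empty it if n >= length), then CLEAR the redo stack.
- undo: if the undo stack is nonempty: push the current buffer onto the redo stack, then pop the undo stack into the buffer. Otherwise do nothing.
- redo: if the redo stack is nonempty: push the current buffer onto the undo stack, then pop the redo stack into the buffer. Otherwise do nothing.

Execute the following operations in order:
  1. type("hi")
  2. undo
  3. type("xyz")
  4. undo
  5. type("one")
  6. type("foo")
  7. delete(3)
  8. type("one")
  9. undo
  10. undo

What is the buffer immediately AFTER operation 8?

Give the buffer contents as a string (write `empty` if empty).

Answer: oneone

Derivation:
After op 1 (type): buf='hi' undo_depth=1 redo_depth=0
After op 2 (undo): buf='(empty)' undo_depth=0 redo_depth=1
After op 3 (type): buf='xyz' undo_depth=1 redo_depth=0
After op 4 (undo): buf='(empty)' undo_depth=0 redo_depth=1
After op 5 (type): buf='one' undo_depth=1 redo_depth=0
After op 6 (type): buf='onefoo' undo_depth=2 redo_depth=0
After op 7 (delete): buf='one' undo_depth=3 redo_depth=0
After op 8 (type): buf='oneone' undo_depth=4 redo_depth=0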